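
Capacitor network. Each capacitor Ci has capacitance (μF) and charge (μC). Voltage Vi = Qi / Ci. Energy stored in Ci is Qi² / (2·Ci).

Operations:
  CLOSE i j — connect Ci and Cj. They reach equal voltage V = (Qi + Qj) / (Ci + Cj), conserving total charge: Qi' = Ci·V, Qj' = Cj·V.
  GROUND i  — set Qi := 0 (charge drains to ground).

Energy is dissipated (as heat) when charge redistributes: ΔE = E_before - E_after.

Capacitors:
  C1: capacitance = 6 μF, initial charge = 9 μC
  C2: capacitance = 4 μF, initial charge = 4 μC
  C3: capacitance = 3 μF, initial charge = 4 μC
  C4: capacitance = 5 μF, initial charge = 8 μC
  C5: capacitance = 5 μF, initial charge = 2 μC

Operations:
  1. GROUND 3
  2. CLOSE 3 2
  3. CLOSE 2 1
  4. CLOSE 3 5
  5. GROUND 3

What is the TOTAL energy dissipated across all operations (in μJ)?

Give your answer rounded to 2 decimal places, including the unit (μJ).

Answer: 4.91 μJ

Derivation:
Initial: C1(6μF, Q=9μC, V=1.50V), C2(4μF, Q=4μC, V=1.00V), C3(3μF, Q=4μC, V=1.33V), C4(5μF, Q=8μC, V=1.60V), C5(5μF, Q=2μC, V=0.40V)
Op 1: GROUND 3: Q3=0; energy lost=2.667
Op 2: CLOSE 3-2: Q_total=4.00, C_total=7.00, V=0.57; Q3=1.71, Q2=2.29; dissipated=0.857
Op 3: CLOSE 2-1: Q_total=11.29, C_total=10.00, V=1.13; Q2=4.51, Q1=6.77; dissipated=1.035
Op 4: CLOSE 3-5: Q_total=3.71, C_total=8.00, V=0.46; Q3=1.39, Q5=2.32; dissipated=0.028
Op 5: GROUND 3: Q3=0; energy lost=0.323
Total dissipated: 4.909 μJ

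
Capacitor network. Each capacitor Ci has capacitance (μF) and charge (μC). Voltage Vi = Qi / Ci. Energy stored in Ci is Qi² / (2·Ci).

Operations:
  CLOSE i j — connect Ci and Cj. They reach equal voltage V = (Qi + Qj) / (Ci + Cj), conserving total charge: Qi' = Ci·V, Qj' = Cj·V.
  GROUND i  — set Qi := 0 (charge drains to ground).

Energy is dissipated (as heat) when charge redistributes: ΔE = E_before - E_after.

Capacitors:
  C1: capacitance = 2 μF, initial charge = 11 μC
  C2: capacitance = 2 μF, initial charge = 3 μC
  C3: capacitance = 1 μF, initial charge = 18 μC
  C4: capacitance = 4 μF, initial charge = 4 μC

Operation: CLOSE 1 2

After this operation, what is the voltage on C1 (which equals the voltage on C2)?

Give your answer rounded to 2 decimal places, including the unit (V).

Initial: C1(2μF, Q=11μC, V=5.50V), C2(2μF, Q=3μC, V=1.50V), C3(1μF, Q=18μC, V=18.00V), C4(4μF, Q=4μC, V=1.00V)
Op 1: CLOSE 1-2: Q_total=14.00, C_total=4.00, V=3.50; Q1=7.00, Q2=7.00; dissipated=8.000

Answer: 3.50 V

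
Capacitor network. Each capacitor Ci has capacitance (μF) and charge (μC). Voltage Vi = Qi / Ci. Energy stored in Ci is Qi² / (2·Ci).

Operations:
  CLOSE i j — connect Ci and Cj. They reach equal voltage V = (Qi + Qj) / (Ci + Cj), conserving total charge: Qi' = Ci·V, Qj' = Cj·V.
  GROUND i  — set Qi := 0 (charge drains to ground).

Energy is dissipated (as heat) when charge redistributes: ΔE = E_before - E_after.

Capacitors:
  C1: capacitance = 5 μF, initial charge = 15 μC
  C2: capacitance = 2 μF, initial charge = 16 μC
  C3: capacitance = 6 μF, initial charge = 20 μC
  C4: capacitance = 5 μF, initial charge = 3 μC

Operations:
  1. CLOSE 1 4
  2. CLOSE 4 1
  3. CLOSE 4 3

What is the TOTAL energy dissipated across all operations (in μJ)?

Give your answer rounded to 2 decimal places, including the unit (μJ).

Answer: 10.41 μJ

Derivation:
Initial: C1(5μF, Q=15μC, V=3.00V), C2(2μF, Q=16μC, V=8.00V), C3(6μF, Q=20μC, V=3.33V), C4(5μF, Q=3μC, V=0.60V)
Op 1: CLOSE 1-4: Q_total=18.00, C_total=10.00, V=1.80; Q1=9.00, Q4=9.00; dissipated=7.200
Op 2: CLOSE 4-1: Q_total=18.00, C_total=10.00, V=1.80; Q4=9.00, Q1=9.00; dissipated=0.000
Op 3: CLOSE 4-3: Q_total=29.00, C_total=11.00, V=2.64; Q4=13.18, Q3=15.82; dissipated=3.206
Total dissipated: 10.406 μJ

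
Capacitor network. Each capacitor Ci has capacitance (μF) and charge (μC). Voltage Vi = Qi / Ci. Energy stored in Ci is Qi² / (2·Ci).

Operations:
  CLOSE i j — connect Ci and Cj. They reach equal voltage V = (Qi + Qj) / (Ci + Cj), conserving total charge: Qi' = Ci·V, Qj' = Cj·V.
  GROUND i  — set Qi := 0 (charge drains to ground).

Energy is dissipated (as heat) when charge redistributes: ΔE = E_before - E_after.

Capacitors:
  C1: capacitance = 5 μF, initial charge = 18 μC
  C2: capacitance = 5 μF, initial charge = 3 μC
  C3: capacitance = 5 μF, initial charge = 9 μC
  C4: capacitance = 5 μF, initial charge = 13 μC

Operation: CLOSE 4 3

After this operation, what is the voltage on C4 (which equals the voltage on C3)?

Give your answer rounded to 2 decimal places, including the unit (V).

Answer: 2.20 V

Derivation:
Initial: C1(5μF, Q=18μC, V=3.60V), C2(5μF, Q=3μC, V=0.60V), C3(5μF, Q=9μC, V=1.80V), C4(5μF, Q=13μC, V=2.60V)
Op 1: CLOSE 4-3: Q_total=22.00, C_total=10.00, V=2.20; Q4=11.00, Q3=11.00; dissipated=0.800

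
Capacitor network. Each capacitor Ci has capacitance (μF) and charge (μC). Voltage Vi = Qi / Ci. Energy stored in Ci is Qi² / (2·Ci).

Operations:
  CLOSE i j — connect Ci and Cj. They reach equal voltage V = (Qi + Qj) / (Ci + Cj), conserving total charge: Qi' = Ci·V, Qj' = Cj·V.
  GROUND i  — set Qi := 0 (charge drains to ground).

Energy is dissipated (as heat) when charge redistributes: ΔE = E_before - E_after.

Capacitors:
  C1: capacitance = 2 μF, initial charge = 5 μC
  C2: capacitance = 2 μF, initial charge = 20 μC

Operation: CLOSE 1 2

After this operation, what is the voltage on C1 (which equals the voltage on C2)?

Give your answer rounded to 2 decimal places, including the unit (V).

Initial: C1(2μF, Q=5μC, V=2.50V), C2(2μF, Q=20μC, V=10.00V)
Op 1: CLOSE 1-2: Q_total=25.00, C_total=4.00, V=6.25; Q1=12.50, Q2=12.50; dissipated=28.125

Answer: 6.25 V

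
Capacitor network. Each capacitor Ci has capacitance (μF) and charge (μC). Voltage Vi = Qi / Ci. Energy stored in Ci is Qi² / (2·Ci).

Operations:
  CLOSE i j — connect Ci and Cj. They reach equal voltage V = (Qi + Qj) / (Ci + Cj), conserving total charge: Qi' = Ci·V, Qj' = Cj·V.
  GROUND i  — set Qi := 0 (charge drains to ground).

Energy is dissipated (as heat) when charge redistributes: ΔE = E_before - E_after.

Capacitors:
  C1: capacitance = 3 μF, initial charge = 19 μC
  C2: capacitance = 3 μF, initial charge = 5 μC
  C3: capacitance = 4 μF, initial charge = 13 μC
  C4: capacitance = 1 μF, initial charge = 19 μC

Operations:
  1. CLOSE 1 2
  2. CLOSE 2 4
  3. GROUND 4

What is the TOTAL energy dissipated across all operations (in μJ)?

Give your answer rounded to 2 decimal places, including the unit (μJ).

Initial: C1(3μF, Q=19μC, V=6.33V), C2(3μF, Q=5μC, V=1.67V), C3(4μF, Q=13μC, V=3.25V), C4(1μF, Q=19μC, V=19.00V)
Op 1: CLOSE 1-2: Q_total=24.00, C_total=6.00, V=4.00; Q1=12.00, Q2=12.00; dissipated=16.333
Op 2: CLOSE 2-4: Q_total=31.00, C_total=4.00, V=7.75; Q2=23.25, Q4=7.75; dissipated=84.375
Op 3: GROUND 4: Q4=0; energy lost=30.031
Total dissipated: 130.740 μJ

Answer: 130.74 μJ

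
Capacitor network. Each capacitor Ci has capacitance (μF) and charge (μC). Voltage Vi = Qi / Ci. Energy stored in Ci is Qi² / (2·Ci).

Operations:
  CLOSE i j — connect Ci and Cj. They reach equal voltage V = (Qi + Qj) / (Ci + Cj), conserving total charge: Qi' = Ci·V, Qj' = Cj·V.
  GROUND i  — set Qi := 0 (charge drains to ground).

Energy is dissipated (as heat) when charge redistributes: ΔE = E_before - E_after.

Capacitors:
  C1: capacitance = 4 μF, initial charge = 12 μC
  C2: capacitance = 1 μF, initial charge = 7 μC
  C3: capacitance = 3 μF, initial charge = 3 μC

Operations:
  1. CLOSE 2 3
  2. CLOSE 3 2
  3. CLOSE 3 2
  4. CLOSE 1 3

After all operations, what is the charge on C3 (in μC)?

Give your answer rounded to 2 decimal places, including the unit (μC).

Initial: C1(4μF, Q=12μC, V=3.00V), C2(1μF, Q=7μC, V=7.00V), C3(3μF, Q=3μC, V=1.00V)
Op 1: CLOSE 2-3: Q_total=10.00, C_total=4.00, V=2.50; Q2=2.50, Q3=7.50; dissipated=13.500
Op 2: CLOSE 3-2: Q_total=10.00, C_total=4.00, V=2.50; Q3=7.50, Q2=2.50; dissipated=0.000
Op 3: CLOSE 3-2: Q_total=10.00, C_total=4.00, V=2.50; Q3=7.50, Q2=2.50; dissipated=0.000
Op 4: CLOSE 1-3: Q_total=19.50, C_total=7.00, V=2.79; Q1=11.14, Q3=8.36; dissipated=0.214
Final charges: Q1=11.14, Q2=2.50, Q3=8.36

Answer: 8.36 μC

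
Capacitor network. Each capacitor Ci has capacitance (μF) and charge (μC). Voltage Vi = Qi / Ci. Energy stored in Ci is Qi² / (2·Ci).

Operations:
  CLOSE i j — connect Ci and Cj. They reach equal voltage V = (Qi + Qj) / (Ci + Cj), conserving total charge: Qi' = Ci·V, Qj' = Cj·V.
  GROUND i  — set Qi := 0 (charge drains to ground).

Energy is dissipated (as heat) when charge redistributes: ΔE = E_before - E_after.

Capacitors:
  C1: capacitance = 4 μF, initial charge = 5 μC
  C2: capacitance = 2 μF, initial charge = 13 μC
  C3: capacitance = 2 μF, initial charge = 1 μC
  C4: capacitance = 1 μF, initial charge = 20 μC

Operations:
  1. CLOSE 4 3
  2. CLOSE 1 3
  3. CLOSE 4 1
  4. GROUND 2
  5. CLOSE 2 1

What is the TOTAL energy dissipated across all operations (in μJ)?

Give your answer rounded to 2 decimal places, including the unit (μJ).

Initial: C1(4μF, Q=5μC, V=1.25V), C2(2μF, Q=13μC, V=6.50V), C3(2μF, Q=1μC, V=0.50V), C4(1μF, Q=20μC, V=20.00V)
Op 1: CLOSE 4-3: Q_total=21.00, C_total=3.00, V=7.00; Q4=7.00, Q3=14.00; dissipated=126.750
Op 2: CLOSE 1-3: Q_total=19.00, C_total=6.00, V=3.17; Q1=12.67, Q3=6.33; dissipated=22.042
Op 3: CLOSE 4-1: Q_total=19.67, C_total=5.00, V=3.93; Q4=3.93, Q1=15.73; dissipated=5.878
Op 4: GROUND 2: Q2=0; energy lost=42.250
Op 5: CLOSE 2-1: Q_total=15.73, C_total=6.00, V=2.62; Q2=5.24, Q1=10.49; dissipated=10.314
Total dissipated: 207.234 μJ

Answer: 207.23 μJ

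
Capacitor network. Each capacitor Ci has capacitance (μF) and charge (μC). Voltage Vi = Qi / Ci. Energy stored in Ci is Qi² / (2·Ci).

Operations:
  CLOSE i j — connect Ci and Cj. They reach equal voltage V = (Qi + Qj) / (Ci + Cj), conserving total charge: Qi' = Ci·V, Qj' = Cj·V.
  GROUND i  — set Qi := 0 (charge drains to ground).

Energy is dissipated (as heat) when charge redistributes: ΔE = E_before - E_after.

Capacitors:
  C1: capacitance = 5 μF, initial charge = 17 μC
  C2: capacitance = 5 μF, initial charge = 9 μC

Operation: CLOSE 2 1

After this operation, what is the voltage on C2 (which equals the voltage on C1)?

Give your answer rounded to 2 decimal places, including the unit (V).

Initial: C1(5μF, Q=17μC, V=3.40V), C2(5μF, Q=9μC, V=1.80V)
Op 1: CLOSE 2-1: Q_total=26.00, C_total=10.00, V=2.60; Q2=13.00, Q1=13.00; dissipated=3.200

Answer: 2.60 V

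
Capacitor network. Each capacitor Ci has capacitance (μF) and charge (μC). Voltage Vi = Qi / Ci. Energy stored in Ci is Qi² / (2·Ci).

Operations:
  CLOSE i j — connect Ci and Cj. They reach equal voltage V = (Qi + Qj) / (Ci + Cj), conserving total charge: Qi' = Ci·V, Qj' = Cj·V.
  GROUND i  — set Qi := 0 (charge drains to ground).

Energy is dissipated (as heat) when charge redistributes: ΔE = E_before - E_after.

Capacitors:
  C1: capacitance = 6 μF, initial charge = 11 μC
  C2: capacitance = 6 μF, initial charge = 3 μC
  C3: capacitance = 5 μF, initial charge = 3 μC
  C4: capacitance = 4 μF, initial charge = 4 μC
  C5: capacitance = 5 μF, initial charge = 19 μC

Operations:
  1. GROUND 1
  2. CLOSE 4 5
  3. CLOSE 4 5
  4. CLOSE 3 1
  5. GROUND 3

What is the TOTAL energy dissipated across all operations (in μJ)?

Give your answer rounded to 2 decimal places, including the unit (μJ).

Answer: 19.47 μJ

Derivation:
Initial: C1(6μF, Q=11μC, V=1.83V), C2(6μF, Q=3μC, V=0.50V), C3(5μF, Q=3μC, V=0.60V), C4(4μF, Q=4μC, V=1.00V), C5(5μF, Q=19μC, V=3.80V)
Op 1: GROUND 1: Q1=0; energy lost=10.083
Op 2: CLOSE 4-5: Q_total=23.00, C_total=9.00, V=2.56; Q4=10.22, Q5=12.78; dissipated=8.711
Op 3: CLOSE 4-5: Q_total=23.00, C_total=9.00, V=2.56; Q4=10.22, Q5=12.78; dissipated=0.000
Op 4: CLOSE 3-1: Q_total=3.00, C_total=11.00, V=0.27; Q3=1.36, Q1=1.64; dissipated=0.491
Op 5: GROUND 3: Q3=0; energy lost=0.186
Total dissipated: 19.471 μJ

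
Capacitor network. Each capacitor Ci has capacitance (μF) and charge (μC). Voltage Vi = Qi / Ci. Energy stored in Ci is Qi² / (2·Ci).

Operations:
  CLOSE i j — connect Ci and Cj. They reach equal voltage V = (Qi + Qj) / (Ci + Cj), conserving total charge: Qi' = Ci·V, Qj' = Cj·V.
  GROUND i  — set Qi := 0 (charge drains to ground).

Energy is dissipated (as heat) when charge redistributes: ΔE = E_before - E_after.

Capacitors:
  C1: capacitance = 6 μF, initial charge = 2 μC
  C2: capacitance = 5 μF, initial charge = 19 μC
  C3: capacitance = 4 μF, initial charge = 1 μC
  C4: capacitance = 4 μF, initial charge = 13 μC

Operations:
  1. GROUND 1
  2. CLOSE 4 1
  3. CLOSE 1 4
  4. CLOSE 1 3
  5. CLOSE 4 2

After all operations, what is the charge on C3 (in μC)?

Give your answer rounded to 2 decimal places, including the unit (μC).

Initial: C1(6μF, Q=2μC, V=0.33V), C2(5μF, Q=19μC, V=3.80V), C3(4μF, Q=1μC, V=0.25V), C4(4μF, Q=13μC, V=3.25V)
Op 1: GROUND 1: Q1=0; energy lost=0.333
Op 2: CLOSE 4-1: Q_total=13.00, C_total=10.00, V=1.30; Q4=5.20, Q1=7.80; dissipated=12.675
Op 3: CLOSE 1-4: Q_total=13.00, C_total=10.00, V=1.30; Q1=7.80, Q4=5.20; dissipated=0.000
Op 4: CLOSE 1-3: Q_total=8.80, C_total=10.00, V=0.88; Q1=5.28, Q3=3.52; dissipated=1.323
Op 5: CLOSE 4-2: Q_total=24.20, C_total=9.00, V=2.69; Q4=10.76, Q2=13.44; dissipated=6.944
Final charges: Q1=5.28, Q2=13.44, Q3=3.52, Q4=10.76

Answer: 3.52 μC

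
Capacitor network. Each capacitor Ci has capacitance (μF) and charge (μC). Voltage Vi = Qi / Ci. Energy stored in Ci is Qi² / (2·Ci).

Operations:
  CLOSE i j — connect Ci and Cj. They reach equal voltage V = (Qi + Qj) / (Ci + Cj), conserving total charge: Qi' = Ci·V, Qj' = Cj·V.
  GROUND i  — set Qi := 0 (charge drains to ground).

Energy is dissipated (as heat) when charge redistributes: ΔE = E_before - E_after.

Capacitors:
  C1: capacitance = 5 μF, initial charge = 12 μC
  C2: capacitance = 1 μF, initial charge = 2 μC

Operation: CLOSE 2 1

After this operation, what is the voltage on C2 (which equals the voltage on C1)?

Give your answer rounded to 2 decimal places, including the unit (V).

Answer: 2.33 V

Derivation:
Initial: C1(5μF, Q=12μC, V=2.40V), C2(1μF, Q=2μC, V=2.00V)
Op 1: CLOSE 2-1: Q_total=14.00, C_total=6.00, V=2.33; Q2=2.33, Q1=11.67; dissipated=0.067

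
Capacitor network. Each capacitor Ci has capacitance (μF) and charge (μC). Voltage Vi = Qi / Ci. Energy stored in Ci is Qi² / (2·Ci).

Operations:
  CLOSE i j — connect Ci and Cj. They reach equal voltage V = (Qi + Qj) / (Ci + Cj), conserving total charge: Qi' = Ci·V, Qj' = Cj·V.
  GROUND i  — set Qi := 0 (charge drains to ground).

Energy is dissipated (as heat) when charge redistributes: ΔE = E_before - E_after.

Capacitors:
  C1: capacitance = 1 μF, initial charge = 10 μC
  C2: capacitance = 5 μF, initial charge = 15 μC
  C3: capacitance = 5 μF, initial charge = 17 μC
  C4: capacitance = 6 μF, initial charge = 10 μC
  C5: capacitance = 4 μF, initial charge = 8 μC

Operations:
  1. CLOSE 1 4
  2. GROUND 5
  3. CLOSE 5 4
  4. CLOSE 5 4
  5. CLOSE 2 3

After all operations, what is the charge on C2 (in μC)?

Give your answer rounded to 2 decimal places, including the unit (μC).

Initial: C1(1μF, Q=10μC, V=10.00V), C2(5μF, Q=15μC, V=3.00V), C3(5μF, Q=17μC, V=3.40V), C4(6μF, Q=10μC, V=1.67V), C5(4μF, Q=8μC, V=2.00V)
Op 1: CLOSE 1-4: Q_total=20.00, C_total=7.00, V=2.86; Q1=2.86, Q4=17.14; dissipated=29.762
Op 2: GROUND 5: Q5=0; energy lost=8.000
Op 3: CLOSE 5-4: Q_total=17.14, C_total=10.00, V=1.71; Q5=6.86, Q4=10.29; dissipated=9.796
Op 4: CLOSE 5-4: Q_total=17.14, C_total=10.00, V=1.71; Q5=6.86, Q4=10.29; dissipated=0.000
Op 5: CLOSE 2-3: Q_total=32.00, C_total=10.00, V=3.20; Q2=16.00, Q3=16.00; dissipated=0.200
Final charges: Q1=2.86, Q2=16.00, Q3=16.00, Q4=10.29, Q5=6.86

Answer: 16.00 μC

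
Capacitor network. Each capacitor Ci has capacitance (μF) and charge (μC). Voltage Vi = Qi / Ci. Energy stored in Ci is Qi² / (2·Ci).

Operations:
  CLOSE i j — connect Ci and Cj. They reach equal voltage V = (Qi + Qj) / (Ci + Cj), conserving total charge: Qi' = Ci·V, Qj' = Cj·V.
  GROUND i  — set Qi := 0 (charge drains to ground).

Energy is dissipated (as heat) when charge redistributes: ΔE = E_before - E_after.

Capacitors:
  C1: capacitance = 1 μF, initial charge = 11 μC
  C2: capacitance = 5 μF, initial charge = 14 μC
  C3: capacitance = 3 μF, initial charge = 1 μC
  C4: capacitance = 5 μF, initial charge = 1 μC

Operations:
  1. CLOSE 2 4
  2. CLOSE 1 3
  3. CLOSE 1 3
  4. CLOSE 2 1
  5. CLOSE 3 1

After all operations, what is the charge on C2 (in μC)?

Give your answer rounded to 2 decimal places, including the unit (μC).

Initial: C1(1μF, Q=11μC, V=11.00V), C2(5μF, Q=14μC, V=2.80V), C3(3μF, Q=1μC, V=0.33V), C4(5μF, Q=1μC, V=0.20V)
Op 1: CLOSE 2-4: Q_total=15.00, C_total=10.00, V=1.50; Q2=7.50, Q4=7.50; dissipated=8.450
Op 2: CLOSE 1-3: Q_total=12.00, C_total=4.00, V=3.00; Q1=3.00, Q3=9.00; dissipated=42.667
Op 3: CLOSE 1-3: Q_total=12.00, C_total=4.00, V=3.00; Q1=3.00, Q3=9.00; dissipated=0.000
Op 4: CLOSE 2-1: Q_total=10.50, C_total=6.00, V=1.75; Q2=8.75, Q1=1.75; dissipated=0.938
Op 5: CLOSE 3-1: Q_total=10.75, C_total=4.00, V=2.69; Q3=8.06, Q1=2.69; dissipated=0.586
Final charges: Q1=2.69, Q2=8.75, Q3=8.06, Q4=7.50

Answer: 8.75 μC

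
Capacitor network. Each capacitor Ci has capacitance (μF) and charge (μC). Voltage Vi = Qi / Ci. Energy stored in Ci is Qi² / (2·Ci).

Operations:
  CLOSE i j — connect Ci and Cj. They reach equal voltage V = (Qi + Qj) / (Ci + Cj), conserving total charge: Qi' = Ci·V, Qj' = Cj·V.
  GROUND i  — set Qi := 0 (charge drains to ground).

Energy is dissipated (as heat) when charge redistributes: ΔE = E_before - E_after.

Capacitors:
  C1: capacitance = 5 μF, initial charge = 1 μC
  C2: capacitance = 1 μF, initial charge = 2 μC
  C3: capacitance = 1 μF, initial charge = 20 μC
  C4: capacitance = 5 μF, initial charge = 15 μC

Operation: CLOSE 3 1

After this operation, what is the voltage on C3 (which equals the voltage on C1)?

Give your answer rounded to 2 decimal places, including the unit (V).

Initial: C1(5μF, Q=1μC, V=0.20V), C2(1μF, Q=2μC, V=2.00V), C3(1μF, Q=20μC, V=20.00V), C4(5μF, Q=15μC, V=3.00V)
Op 1: CLOSE 3-1: Q_total=21.00, C_total=6.00, V=3.50; Q3=3.50, Q1=17.50; dissipated=163.350

Answer: 3.50 V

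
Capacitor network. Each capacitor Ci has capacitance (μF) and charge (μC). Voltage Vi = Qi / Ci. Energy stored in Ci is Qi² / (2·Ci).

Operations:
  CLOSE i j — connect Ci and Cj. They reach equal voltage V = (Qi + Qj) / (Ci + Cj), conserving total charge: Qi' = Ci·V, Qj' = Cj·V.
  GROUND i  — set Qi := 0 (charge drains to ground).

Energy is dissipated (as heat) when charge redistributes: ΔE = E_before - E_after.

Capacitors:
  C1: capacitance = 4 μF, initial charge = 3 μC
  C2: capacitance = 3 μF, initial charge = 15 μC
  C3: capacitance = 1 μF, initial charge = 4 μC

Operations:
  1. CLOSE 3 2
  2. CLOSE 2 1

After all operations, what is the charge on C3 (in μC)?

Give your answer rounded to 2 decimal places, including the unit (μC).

Answer: 4.75 μC

Derivation:
Initial: C1(4μF, Q=3μC, V=0.75V), C2(3μF, Q=15μC, V=5.00V), C3(1μF, Q=4μC, V=4.00V)
Op 1: CLOSE 3-2: Q_total=19.00, C_total=4.00, V=4.75; Q3=4.75, Q2=14.25; dissipated=0.375
Op 2: CLOSE 2-1: Q_total=17.25, C_total=7.00, V=2.46; Q2=7.39, Q1=9.86; dissipated=13.714
Final charges: Q1=9.86, Q2=7.39, Q3=4.75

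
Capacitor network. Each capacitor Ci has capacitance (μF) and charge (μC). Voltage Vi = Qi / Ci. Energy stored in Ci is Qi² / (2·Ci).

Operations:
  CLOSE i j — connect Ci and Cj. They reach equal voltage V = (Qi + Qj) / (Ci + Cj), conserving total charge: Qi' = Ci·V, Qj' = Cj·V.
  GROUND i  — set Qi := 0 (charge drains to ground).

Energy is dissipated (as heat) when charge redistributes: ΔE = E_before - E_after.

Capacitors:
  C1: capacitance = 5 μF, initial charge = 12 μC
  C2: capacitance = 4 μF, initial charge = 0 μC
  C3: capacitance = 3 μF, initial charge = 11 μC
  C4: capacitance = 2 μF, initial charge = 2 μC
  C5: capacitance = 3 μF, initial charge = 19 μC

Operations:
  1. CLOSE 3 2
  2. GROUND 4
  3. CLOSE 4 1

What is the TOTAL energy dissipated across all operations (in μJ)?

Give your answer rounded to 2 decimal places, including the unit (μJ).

Answer: 16.64 μJ

Derivation:
Initial: C1(5μF, Q=12μC, V=2.40V), C2(4μF, Q=0μC, V=0.00V), C3(3μF, Q=11μC, V=3.67V), C4(2μF, Q=2μC, V=1.00V), C5(3μF, Q=19μC, V=6.33V)
Op 1: CLOSE 3-2: Q_total=11.00, C_total=7.00, V=1.57; Q3=4.71, Q2=6.29; dissipated=11.524
Op 2: GROUND 4: Q4=0; energy lost=1.000
Op 3: CLOSE 4-1: Q_total=12.00, C_total=7.00, V=1.71; Q4=3.43, Q1=8.57; dissipated=4.114
Total dissipated: 16.638 μJ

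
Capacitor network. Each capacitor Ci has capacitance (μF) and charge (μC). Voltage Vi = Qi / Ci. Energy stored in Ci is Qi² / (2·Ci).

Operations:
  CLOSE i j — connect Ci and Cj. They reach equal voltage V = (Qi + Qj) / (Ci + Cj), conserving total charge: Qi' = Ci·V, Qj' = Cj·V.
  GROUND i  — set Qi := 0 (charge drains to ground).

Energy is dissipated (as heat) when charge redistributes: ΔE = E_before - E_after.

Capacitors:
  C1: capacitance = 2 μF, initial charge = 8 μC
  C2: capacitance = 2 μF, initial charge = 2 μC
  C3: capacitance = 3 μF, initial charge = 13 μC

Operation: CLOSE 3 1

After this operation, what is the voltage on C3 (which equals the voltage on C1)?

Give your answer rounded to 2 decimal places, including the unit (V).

Initial: C1(2μF, Q=8μC, V=4.00V), C2(2μF, Q=2μC, V=1.00V), C3(3μF, Q=13μC, V=4.33V)
Op 1: CLOSE 3-1: Q_total=21.00, C_total=5.00, V=4.20; Q3=12.60, Q1=8.40; dissipated=0.067

Answer: 4.20 V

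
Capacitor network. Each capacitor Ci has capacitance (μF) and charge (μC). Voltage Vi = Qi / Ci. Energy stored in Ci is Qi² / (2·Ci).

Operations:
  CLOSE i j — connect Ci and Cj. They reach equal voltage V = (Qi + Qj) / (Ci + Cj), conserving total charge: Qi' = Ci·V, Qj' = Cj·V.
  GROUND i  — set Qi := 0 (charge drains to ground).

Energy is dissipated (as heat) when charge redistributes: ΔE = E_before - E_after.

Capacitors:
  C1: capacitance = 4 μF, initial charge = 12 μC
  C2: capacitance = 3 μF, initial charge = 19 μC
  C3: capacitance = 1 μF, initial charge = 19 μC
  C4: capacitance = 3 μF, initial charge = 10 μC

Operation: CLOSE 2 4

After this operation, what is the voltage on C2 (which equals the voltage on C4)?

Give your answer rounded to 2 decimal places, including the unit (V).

Initial: C1(4μF, Q=12μC, V=3.00V), C2(3μF, Q=19μC, V=6.33V), C3(1μF, Q=19μC, V=19.00V), C4(3μF, Q=10μC, V=3.33V)
Op 1: CLOSE 2-4: Q_total=29.00, C_total=6.00, V=4.83; Q2=14.50, Q4=14.50; dissipated=6.750

Answer: 4.83 V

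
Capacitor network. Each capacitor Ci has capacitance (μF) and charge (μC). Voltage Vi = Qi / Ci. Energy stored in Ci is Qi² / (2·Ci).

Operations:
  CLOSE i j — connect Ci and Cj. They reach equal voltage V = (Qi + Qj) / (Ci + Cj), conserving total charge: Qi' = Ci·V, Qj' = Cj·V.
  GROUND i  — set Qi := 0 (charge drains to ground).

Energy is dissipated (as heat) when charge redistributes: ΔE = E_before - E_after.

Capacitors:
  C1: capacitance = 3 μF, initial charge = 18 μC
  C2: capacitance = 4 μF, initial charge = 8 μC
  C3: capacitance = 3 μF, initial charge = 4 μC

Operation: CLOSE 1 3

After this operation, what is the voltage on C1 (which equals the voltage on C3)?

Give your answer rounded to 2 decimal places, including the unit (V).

Initial: C1(3μF, Q=18μC, V=6.00V), C2(4μF, Q=8μC, V=2.00V), C3(3μF, Q=4μC, V=1.33V)
Op 1: CLOSE 1-3: Q_total=22.00, C_total=6.00, V=3.67; Q1=11.00, Q3=11.00; dissipated=16.333

Answer: 3.67 V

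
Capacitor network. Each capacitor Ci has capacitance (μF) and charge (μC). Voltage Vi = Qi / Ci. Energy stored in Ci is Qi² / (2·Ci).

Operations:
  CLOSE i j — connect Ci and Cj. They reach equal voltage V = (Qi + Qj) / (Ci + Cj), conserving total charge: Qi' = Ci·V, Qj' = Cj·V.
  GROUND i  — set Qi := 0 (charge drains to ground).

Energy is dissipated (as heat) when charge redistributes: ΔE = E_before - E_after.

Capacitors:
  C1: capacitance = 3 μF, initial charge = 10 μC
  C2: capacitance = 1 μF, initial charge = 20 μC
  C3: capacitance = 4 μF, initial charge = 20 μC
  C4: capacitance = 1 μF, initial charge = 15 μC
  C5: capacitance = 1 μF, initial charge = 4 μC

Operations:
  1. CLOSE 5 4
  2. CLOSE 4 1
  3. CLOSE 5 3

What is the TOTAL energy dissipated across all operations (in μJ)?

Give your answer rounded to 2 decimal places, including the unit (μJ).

Initial: C1(3μF, Q=10μC, V=3.33V), C2(1μF, Q=20μC, V=20.00V), C3(4μF, Q=20μC, V=5.00V), C4(1μF, Q=15μC, V=15.00V), C5(1μF, Q=4μC, V=4.00V)
Op 1: CLOSE 5-4: Q_total=19.00, C_total=2.00, V=9.50; Q5=9.50, Q4=9.50; dissipated=30.250
Op 2: CLOSE 4-1: Q_total=19.50, C_total=4.00, V=4.88; Q4=4.88, Q1=14.62; dissipated=14.260
Op 3: CLOSE 5-3: Q_total=29.50, C_total=5.00, V=5.90; Q5=5.90, Q3=23.60; dissipated=8.100
Total dissipated: 52.610 μJ

Answer: 52.61 μJ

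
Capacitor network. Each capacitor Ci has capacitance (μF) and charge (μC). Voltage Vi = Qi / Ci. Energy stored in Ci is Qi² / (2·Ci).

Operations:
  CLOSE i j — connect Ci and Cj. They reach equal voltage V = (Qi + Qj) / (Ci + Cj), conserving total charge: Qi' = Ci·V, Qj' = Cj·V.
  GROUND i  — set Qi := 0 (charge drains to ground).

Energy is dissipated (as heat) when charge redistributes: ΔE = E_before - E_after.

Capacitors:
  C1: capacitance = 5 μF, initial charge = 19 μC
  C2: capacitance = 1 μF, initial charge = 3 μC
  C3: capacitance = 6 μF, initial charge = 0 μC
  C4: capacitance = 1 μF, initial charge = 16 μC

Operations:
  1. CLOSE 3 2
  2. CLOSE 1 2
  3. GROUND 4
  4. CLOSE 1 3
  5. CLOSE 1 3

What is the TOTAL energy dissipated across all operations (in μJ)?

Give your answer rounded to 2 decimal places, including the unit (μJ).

Answer: 147.36 μJ

Derivation:
Initial: C1(5μF, Q=19μC, V=3.80V), C2(1μF, Q=3μC, V=3.00V), C3(6μF, Q=0μC, V=0.00V), C4(1μF, Q=16μC, V=16.00V)
Op 1: CLOSE 3-2: Q_total=3.00, C_total=7.00, V=0.43; Q3=2.57, Q2=0.43; dissipated=3.857
Op 2: CLOSE 1-2: Q_total=19.43, C_total=6.00, V=3.24; Q1=16.19, Q2=3.24; dissipated=4.736
Op 3: GROUND 4: Q4=0; energy lost=128.000
Op 4: CLOSE 1-3: Q_total=18.76, C_total=11.00, V=1.71; Q1=8.53, Q3=10.23; dissipated=10.764
Op 5: CLOSE 1-3: Q_total=18.76, C_total=11.00, V=1.71; Q1=8.53, Q3=10.23; dissipated=0.000
Total dissipated: 147.357 μJ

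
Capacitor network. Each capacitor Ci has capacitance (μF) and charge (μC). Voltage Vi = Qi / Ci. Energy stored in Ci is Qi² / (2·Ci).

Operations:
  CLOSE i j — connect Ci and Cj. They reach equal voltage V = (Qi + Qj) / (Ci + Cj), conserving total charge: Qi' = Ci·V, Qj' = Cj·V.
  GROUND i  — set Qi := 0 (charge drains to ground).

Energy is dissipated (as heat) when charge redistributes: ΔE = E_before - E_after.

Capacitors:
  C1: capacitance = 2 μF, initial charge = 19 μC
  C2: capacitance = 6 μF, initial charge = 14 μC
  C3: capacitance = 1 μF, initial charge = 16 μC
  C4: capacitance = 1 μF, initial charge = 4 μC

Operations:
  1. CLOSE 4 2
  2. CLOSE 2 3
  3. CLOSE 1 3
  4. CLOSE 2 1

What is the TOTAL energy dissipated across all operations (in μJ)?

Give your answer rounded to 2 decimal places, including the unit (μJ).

Initial: C1(2μF, Q=19μC, V=9.50V), C2(6μF, Q=14μC, V=2.33V), C3(1μF, Q=16μC, V=16.00V), C4(1μF, Q=4μC, V=4.00V)
Op 1: CLOSE 4-2: Q_total=18.00, C_total=7.00, V=2.57; Q4=2.57, Q2=15.43; dissipated=1.190
Op 2: CLOSE 2-3: Q_total=31.43, C_total=7.00, V=4.49; Q2=26.94, Q3=4.49; dissipated=77.283
Op 3: CLOSE 1-3: Q_total=23.49, C_total=3.00, V=7.83; Q1=15.66, Q3=7.83; dissipated=8.367
Op 4: CLOSE 2-1: Q_total=42.60, C_total=8.00, V=5.32; Q2=31.95, Q1=10.65; dissipated=8.367
Total dissipated: 95.208 μJ

Answer: 95.21 μJ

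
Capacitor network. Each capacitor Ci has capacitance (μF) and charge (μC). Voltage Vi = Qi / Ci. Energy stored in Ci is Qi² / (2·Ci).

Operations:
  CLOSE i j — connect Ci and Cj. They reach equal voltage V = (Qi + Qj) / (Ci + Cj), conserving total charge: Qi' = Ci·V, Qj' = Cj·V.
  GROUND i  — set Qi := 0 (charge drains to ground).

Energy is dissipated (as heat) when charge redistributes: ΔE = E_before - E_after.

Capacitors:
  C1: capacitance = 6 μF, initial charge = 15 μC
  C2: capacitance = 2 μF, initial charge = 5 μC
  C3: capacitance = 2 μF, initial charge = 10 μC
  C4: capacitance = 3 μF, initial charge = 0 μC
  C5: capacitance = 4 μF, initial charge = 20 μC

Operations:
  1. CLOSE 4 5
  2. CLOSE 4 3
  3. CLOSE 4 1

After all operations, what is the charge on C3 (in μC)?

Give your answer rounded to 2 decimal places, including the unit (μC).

Initial: C1(6μF, Q=15μC, V=2.50V), C2(2μF, Q=5μC, V=2.50V), C3(2μF, Q=10μC, V=5.00V), C4(3μF, Q=0μC, V=0.00V), C5(4μF, Q=20μC, V=5.00V)
Op 1: CLOSE 4-5: Q_total=20.00, C_total=7.00, V=2.86; Q4=8.57, Q5=11.43; dissipated=21.429
Op 2: CLOSE 4-3: Q_total=18.57, C_total=5.00, V=3.71; Q4=11.14, Q3=7.43; dissipated=2.755
Op 3: CLOSE 4-1: Q_total=26.14, C_total=9.00, V=2.90; Q4=8.71, Q1=17.43; dissipated=1.474
Final charges: Q1=17.43, Q2=5.00, Q3=7.43, Q4=8.71, Q5=11.43

Answer: 7.43 μC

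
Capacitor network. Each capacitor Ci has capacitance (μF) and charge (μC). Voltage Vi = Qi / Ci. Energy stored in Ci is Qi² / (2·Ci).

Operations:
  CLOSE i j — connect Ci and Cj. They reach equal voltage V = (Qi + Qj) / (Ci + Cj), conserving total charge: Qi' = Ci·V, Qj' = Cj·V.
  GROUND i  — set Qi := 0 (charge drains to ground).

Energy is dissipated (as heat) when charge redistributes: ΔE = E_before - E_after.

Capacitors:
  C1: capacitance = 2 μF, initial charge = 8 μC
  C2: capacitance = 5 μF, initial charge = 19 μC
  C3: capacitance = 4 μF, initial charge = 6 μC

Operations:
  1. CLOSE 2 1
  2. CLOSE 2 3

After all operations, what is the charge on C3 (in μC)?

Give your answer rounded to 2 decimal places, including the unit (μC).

Initial: C1(2μF, Q=8μC, V=4.00V), C2(5μF, Q=19μC, V=3.80V), C3(4μF, Q=6μC, V=1.50V)
Op 1: CLOSE 2-1: Q_total=27.00, C_total=7.00, V=3.86; Q2=19.29, Q1=7.71; dissipated=0.029
Op 2: CLOSE 2-3: Q_total=25.29, C_total=9.00, V=2.81; Q2=14.05, Q3=11.24; dissipated=6.173
Final charges: Q1=7.71, Q2=14.05, Q3=11.24

Answer: 11.24 μC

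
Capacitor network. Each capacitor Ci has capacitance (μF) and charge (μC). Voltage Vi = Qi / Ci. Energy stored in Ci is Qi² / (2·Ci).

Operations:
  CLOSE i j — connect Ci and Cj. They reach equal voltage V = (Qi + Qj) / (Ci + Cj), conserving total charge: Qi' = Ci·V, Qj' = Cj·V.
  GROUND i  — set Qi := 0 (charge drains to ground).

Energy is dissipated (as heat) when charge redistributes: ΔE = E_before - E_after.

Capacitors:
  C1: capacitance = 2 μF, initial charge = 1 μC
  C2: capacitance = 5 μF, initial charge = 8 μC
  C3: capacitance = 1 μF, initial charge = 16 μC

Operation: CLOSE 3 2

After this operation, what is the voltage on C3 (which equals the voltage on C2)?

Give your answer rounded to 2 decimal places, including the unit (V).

Initial: C1(2μF, Q=1μC, V=0.50V), C2(5μF, Q=8μC, V=1.60V), C3(1μF, Q=16μC, V=16.00V)
Op 1: CLOSE 3-2: Q_total=24.00, C_total=6.00, V=4.00; Q3=4.00, Q2=20.00; dissipated=86.400

Answer: 4.00 V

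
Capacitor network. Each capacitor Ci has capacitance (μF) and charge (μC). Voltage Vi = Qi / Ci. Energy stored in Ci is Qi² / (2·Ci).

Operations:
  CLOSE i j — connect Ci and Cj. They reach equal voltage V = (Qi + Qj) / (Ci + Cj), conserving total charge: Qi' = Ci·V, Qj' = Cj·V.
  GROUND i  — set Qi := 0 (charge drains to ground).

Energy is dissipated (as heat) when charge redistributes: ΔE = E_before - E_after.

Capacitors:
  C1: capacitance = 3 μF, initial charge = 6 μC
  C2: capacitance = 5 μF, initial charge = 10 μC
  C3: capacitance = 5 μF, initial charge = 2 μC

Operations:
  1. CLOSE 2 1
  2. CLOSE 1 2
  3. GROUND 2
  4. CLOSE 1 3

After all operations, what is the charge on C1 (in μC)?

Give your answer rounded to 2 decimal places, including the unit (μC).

Answer: 3.00 μC

Derivation:
Initial: C1(3μF, Q=6μC, V=2.00V), C2(5μF, Q=10μC, V=2.00V), C3(5μF, Q=2μC, V=0.40V)
Op 1: CLOSE 2-1: Q_total=16.00, C_total=8.00, V=2.00; Q2=10.00, Q1=6.00; dissipated=0.000
Op 2: CLOSE 1-2: Q_total=16.00, C_total=8.00, V=2.00; Q1=6.00, Q2=10.00; dissipated=0.000
Op 3: GROUND 2: Q2=0; energy lost=10.000
Op 4: CLOSE 1-3: Q_total=8.00, C_total=8.00, V=1.00; Q1=3.00, Q3=5.00; dissipated=2.400
Final charges: Q1=3.00, Q2=0.00, Q3=5.00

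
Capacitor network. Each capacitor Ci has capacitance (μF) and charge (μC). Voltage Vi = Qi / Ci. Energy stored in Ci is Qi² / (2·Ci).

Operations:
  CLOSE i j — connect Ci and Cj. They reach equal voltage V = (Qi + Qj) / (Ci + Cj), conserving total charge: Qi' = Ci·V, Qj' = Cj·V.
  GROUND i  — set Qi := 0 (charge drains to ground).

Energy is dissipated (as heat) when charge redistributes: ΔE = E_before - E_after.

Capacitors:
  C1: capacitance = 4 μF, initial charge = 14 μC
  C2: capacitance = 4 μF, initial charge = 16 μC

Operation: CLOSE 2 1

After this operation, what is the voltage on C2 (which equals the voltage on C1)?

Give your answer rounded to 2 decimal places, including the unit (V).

Initial: C1(4μF, Q=14μC, V=3.50V), C2(4μF, Q=16μC, V=4.00V)
Op 1: CLOSE 2-1: Q_total=30.00, C_total=8.00, V=3.75; Q2=15.00, Q1=15.00; dissipated=0.250

Answer: 3.75 V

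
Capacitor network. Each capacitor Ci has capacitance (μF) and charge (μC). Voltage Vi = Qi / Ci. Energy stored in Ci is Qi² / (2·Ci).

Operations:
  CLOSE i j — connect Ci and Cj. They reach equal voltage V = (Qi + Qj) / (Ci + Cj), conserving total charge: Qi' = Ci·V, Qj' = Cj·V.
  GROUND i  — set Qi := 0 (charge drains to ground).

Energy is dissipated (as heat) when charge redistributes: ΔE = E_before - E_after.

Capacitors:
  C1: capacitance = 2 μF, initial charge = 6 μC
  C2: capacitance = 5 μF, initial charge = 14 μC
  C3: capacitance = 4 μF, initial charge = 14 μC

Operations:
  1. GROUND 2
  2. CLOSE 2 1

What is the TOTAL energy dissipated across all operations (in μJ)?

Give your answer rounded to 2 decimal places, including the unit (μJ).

Initial: C1(2μF, Q=6μC, V=3.00V), C2(5μF, Q=14μC, V=2.80V), C3(4μF, Q=14μC, V=3.50V)
Op 1: GROUND 2: Q2=0; energy lost=19.600
Op 2: CLOSE 2-1: Q_total=6.00, C_total=7.00, V=0.86; Q2=4.29, Q1=1.71; dissipated=6.429
Total dissipated: 26.029 μJ

Answer: 26.03 μJ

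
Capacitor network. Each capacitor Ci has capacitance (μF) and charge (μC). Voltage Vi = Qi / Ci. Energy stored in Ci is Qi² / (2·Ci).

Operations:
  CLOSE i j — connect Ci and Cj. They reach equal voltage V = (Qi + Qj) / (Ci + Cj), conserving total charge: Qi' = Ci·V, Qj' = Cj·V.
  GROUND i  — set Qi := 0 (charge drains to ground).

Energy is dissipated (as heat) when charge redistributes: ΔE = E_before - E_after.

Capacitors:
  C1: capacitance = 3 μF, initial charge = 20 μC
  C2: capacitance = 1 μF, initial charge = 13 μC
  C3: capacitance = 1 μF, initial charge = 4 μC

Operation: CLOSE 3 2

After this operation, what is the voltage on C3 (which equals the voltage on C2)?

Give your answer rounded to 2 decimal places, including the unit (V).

Answer: 8.50 V

Derivation:
Initial: C1(3μF, Q=20μC, V=6.67V), C2(1μF, Q=13μC, V=13.00V), C3(1μF, Q=4μC, V=4.00V)
Op 1: CLOSE 3-2: Q_total=17.00, C_total=2.00, V=8.50; Q3=8.50, Q2=8.50; dissipated=20.250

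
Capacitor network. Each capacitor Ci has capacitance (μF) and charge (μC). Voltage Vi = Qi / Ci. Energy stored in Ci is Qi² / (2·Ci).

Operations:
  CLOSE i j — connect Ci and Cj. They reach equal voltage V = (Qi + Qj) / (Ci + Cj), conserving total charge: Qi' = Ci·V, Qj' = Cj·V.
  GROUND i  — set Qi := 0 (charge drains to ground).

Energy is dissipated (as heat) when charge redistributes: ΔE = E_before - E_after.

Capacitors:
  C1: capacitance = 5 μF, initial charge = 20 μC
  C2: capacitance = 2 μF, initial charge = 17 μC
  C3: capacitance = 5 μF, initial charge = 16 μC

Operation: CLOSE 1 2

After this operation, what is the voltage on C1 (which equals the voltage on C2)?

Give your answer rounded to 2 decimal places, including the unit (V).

Initial: C1(5μF, Q=20μC, V=4.00V), C2(2μF, Q=17μC, V=8.50V), C3(5μF, Q=16μC, V=3.20V)
Op 1: CLOSE 1-2: Q_total=37.00, C_total=7.00, V=5.29; Q1=26.43, Q2=10.57; dissipated=14.464

Answer: 5.29 V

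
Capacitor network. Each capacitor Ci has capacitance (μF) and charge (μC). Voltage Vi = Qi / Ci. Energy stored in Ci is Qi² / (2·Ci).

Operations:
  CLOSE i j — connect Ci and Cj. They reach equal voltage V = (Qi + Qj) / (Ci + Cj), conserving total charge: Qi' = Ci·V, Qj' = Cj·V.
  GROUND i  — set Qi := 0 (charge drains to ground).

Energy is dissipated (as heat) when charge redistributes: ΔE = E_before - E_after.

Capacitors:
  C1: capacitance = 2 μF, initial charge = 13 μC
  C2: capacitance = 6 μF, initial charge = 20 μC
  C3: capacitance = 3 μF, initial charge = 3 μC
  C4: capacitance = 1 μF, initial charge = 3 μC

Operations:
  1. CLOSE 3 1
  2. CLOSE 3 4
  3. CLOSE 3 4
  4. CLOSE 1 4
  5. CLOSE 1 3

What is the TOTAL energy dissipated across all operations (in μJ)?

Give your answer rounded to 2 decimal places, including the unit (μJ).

Answer: 18.17 μJ

Derivation:
Initial: C1(2μF, Q=13μC, V=6.50V), C2(6μF, Q=20μC, V=3.33V), C3(3μF, Q=3μC, V=1.00V), C4(1μF, Q=3μC, V=3.00V)
Op 1: CLOSE 3-1: Q_total=16.00, C_total=5.00, V=3.20; Q3=9.60, Q1=6.40; dissipated=18.150
Op 2: CLOSE 3-4: Q_total=12.60, C_total=4.00, V=3.15; Q3=9.45, Q4=3.15; dissipated=0.015
Op 3: CLOSE 3-4: Q_total=12.60, C_total=4.00, V=3.15; Q3=9.45, Q4=3.15; dissipated=0.000
Op 4: CLOSE 1-4: Q_total=9.55, C_total=3.00, V=3.18; Q1=6.37, Q4=3.18; dissipated=0.001
Op 5: CLOSE 1-3: Q_total=15.82, C_total=5.00, V=3.16; Q1=6.33, Q3=9.49; dissipated=0.001
Total dissipated: 18.166 μJ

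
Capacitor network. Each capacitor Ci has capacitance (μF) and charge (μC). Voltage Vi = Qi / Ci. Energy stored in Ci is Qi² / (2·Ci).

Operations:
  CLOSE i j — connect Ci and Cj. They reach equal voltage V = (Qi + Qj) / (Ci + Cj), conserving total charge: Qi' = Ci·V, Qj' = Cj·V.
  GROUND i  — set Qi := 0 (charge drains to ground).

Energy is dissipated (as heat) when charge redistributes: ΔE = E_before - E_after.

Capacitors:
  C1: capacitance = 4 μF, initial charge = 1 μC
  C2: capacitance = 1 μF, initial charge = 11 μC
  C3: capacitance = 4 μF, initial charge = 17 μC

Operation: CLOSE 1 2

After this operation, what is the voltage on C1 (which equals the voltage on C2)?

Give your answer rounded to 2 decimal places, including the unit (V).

Answer: 2.40 V

Derivation:
Initial: C1(4μF, Q=1μC, V=0.25V), C2(1μF, Q=11μC, V=11.00V), C3(4μF, Q=17μC, V=4.25V)
Op 1: CLOSE 1-2: Q_total=12.00, C_total=5.00, V=2.40; Q1=9.60, Q2=2.40; dissipated=46.225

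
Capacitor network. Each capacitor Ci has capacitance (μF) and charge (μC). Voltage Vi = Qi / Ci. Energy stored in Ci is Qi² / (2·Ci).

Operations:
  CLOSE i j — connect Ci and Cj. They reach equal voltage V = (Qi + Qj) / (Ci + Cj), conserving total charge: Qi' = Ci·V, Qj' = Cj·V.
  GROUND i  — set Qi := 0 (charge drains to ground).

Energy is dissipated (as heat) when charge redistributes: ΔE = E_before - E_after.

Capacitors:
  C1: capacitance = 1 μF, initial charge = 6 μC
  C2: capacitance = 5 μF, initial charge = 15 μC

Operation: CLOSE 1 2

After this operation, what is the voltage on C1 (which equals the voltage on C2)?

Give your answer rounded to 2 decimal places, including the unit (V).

Answer: 3.50 V

Derivation:
Initial: C1(1μF, Q=6μC, V=6.00V), C2(5μF, Q=15μC, V=3.00V)
Op 1: CLOSE 1-2: Q_total=21.00, C_total=6.00, V=3.50; Q1=3.50, Q2=17.50; dissipated=3.750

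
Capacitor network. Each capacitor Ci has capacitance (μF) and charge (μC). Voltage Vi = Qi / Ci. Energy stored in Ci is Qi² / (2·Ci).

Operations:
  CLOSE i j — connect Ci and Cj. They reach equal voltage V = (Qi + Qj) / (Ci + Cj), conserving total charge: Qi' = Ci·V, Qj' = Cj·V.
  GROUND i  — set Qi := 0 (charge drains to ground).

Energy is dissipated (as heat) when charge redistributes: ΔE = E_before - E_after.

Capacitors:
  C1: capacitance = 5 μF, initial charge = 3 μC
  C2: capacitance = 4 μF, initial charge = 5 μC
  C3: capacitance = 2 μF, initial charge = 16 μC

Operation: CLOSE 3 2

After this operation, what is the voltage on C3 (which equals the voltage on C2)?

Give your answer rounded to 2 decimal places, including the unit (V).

Answer: 3.50 V

Derivation:
Initial: C1(5μF, Q=3μC, V=0.60V), C2(4μF, Q=5μC, V=1.25V), C3(2μF, Q=16μC, V=8.00V)
Op 1: CLOSE 3-2: Q_total=21.00, C_total=6.00, V=3.50; Q3=7.00, Q2=14.00; dissipated=30.375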